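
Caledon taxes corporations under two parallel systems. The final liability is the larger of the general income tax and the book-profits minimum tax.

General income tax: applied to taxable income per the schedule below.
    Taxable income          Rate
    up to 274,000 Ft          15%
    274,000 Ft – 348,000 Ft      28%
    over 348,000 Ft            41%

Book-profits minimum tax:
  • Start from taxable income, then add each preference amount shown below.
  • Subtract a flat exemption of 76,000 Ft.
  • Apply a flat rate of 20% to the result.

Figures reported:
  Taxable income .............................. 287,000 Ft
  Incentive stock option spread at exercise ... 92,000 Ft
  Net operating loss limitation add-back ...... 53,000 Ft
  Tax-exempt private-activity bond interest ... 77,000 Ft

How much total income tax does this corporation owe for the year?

General income tax:
  274,000 Ft × 15% = 41,100 Ft
  13,000 Ft × 28% = 3,640 Ft
  → 44,740 Ft

Book-profits minimum tax:
  Adjusted income: 287,000 Ft + 92,000 Ft + 53,000 Ft + 77,000 Ft = 509,000 Ft
  Less exemption 76,000 Ft → base 433,000 Ft
  433,000 Ft × 20% = 86,600 Ft

86,600 Ft > 44,740 Ft, so the book-profits minimum tax is the binding amount.

86,600 Ft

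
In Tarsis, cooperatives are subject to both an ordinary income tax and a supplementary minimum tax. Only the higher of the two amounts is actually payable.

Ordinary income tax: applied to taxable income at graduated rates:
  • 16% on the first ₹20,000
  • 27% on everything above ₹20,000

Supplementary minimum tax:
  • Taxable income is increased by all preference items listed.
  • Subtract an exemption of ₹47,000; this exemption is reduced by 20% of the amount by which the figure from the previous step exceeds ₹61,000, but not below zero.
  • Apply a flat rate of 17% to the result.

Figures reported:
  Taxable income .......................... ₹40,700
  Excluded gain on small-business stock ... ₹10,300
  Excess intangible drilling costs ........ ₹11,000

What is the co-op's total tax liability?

Supplementary minimum tax:
  Adjusted income: ₹40,700 + ₹10,300 + ₹11,000 = ₹62,000
  Exemption: ₹47,000 − 20% × (₹62,000 − ₹61,000) = ₹47,000 − ₹200 = ₹46,800
  Base: ₹62,000 − ₹46,800 = ₹15,200
  ₹15,200 × 17% = ₹2,584

Ordinary income tax:
  ₹20,000 × 16% = ₹3,200
  ₹20,700 × 27% = ₹5,589
  → ₹8,789

₹8,789 > ₹2,584, so the ordinary income tax governs.

₹8,789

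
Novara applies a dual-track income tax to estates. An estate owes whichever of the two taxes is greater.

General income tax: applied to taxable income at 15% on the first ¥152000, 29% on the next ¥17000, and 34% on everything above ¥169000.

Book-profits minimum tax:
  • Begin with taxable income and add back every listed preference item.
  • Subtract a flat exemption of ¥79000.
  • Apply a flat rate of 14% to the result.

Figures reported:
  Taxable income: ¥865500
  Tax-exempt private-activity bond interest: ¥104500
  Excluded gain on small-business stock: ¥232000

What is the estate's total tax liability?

Book-profits minimum tax:
  Adjusted income: ¥865500 + ¥104500 + ¥232000 = ¥1202000
  Less exemption ¥79000 → base ¥1123000
  ¥1123000 × 14% = ¥157220

General income tax:
  ¥152000 × 15% = ¥22800
  ¥17000 × 29% = ¥4930
  ¥696500 × 34% = ¥236810
  → ¥264540

¥264540 > ¥157220, so the general income tax governs.

¥264540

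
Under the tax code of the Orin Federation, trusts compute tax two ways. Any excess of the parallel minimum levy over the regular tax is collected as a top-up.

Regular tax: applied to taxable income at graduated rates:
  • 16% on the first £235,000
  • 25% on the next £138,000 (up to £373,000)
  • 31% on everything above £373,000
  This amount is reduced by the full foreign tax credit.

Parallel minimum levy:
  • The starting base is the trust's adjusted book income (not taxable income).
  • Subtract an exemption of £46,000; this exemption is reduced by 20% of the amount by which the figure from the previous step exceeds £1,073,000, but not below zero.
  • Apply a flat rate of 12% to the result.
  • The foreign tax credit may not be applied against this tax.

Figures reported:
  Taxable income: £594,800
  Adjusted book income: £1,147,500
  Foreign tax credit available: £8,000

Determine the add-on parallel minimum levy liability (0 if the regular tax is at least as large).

Regular tax:
  £235,000 × 16% = £37,600
  £138,000 × 25% = £34,500
  £221,800 × 31% = £68,758
  → £140,858
  Less foreign tax credit £8,000 → £132,858

Parallel minimum levy:
  Base (adjusted book income): £1,147,500
  Exemption: £46,000 − 20% × (£1,147,500 − £1,073,000) = £46,000 − £14,900 = £31,100
  Base: £1,147,500 − £31,100 = £1,116,400
  £1,116,400 × 12% = £133,968

Excess of parallel minimum levy over regular tax: £133,968 − £132,858 = £1,110.

£1,110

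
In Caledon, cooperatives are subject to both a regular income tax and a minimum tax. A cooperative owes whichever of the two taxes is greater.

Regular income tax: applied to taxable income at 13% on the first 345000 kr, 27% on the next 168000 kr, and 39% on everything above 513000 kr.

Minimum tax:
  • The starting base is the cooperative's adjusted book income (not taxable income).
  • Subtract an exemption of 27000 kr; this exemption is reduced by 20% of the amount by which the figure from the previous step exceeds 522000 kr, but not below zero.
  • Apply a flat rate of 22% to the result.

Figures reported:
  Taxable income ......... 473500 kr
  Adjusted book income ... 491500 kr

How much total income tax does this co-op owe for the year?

102190 kr

Minimum tax:
  Base (adjusted book income): 491500 kr
  Exemption: 491500 kr ≤ 522000 kr, so full 27000 kr applies
  Base: 491500 kr − 27000 kr = 464500 kr
  464500 kr × 22% = 102190 kr

Regular income tax:
  345000 kr × 13% = 44850 kr
  128500 kr × 27% = 34695 kr
  → 79545 kr

102190 kr > 79545 kr, so the minimum tax is the binding amount.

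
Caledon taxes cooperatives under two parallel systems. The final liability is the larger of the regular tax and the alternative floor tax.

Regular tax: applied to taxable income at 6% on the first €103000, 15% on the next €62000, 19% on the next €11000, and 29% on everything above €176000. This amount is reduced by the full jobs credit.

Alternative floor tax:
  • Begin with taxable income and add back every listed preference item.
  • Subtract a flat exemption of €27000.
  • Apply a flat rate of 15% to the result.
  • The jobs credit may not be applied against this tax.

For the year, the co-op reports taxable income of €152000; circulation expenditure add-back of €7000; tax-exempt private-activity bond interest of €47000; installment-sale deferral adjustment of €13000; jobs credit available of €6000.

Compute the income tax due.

€28800

Alternative floor tax:
  Adjusted income: €152000 + €7000 + €47000 + €13000 = €219000
  Less exemption €27000 → base €192000
  €192000 × 15% = €28800

Regular tax:
  €103000 × 6% = €6180
  €49000 × 15% = €7350
  → €13530
  Less jobs credit €6000 → €7530

€28800 > €7530, so the alternative floor tax is the binding amount.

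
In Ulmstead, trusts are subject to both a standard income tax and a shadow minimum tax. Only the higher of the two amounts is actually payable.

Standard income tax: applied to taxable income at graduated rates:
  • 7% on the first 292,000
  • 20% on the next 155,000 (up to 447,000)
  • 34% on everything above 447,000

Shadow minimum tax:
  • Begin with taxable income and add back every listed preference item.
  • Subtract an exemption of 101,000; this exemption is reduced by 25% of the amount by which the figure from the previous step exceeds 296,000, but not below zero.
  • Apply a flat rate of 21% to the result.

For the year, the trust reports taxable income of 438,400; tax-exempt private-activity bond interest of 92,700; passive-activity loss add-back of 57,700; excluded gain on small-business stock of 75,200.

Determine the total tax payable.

137,550

Shadow minimum tax:
  Adjusted income: 438,400 + 92,700 + 57,700 + 75,200 = 664,000
  Exemption: 101,000 − 25% × (664,000 − 296,000) = 101,000 − 92,000 = 9,000
  Base: 664,000 − 9,000 = 655,000
  655,000 × 21% = 137,550

Standard income tax:
  292,000 × 7% = 20,440
  146,400 × 20% = 29,280
  → 49,720

137,550 > 49,720, so the shadow minimum tax is the binding amount.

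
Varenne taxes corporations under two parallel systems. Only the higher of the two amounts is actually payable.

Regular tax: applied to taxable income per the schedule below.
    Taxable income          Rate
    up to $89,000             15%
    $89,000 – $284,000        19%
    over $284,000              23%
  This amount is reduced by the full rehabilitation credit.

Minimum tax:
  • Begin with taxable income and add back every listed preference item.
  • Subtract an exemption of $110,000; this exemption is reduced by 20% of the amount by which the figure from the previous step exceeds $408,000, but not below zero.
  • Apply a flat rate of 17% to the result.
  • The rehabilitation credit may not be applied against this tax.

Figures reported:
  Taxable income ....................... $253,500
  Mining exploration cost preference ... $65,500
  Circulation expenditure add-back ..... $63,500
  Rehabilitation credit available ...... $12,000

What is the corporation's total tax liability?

$46,325

Regular tax:
  $89,000 × 15% = $13,350
  $164,500 × 19% = $31,255
  → $44,605
  Less rehabilitation credit $12,000 → $32,605

Minimum tax:
  Adjusted income: $253,500 + $65,500 + $63,500 = $382,500
  Exemption: $382,500 ≤ $408,000, so full $110,000 applies
  Base: $382,500 − $110,000 = $272,500
  $272,500 × 17% = $46,325

$46,325 > $32,605, so the minimum tax is the binding amount.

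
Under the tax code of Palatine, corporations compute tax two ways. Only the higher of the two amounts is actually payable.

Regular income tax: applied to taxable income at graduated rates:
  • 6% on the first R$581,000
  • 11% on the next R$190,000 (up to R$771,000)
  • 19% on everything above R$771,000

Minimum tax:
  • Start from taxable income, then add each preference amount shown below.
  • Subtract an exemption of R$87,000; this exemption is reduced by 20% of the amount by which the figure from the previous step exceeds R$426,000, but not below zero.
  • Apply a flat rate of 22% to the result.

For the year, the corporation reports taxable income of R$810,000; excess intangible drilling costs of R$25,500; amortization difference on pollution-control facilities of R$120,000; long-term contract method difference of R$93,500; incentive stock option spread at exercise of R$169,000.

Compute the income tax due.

R$267,960

Regular income tax:
  R$581,000 × 6% = R$34,860
  R$190,000 × 11% = R$20,900
  R$39,000 × 19% = R$7,410
  → R$63,170

Minimum tax:
  Adjusted income: R$810,000 + R$25,500 + R$120,000 + R$93,500 + R$169,000 = R$1,218,000
  Exemption: 20% × (R$1,218,000 − R$426,000) = R$158,400 ≥ R$87,000, so the exemption is fully phased out
  Base: R$1,218,000 − R$0 = R$1,218,000
  R$1,218,000 × 22% = R$267,960

R$267,960 > R$63,170, so the minimum tax is the binding amount.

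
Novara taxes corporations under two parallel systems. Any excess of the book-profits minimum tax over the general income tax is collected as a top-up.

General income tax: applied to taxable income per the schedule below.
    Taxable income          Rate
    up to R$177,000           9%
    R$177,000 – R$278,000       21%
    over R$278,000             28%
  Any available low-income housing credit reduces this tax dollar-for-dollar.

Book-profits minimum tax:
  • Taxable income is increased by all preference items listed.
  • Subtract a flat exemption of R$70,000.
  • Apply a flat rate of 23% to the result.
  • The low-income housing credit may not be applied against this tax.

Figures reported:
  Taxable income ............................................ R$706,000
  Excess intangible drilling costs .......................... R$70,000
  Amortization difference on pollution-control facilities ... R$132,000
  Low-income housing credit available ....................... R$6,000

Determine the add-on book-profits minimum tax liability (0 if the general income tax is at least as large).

Book-profits minimum tax:
  Adjusted income: R$706,000 + R$70,000 + R$132,000 = R$908,000
  Less exemption R$70,000 → base R$838,000
  R$838,000 × 23% = R$192,740

General income tax:
  R$177,000 × 9% = R$15,930
  R$101,000 × 21% = R$21,210
  R$428,000 × 28% = R$119,840
  → R$156,980
  Less low-income housing credit R$6,000 → R$150,980

Excess of book-profits minimum tax over general income tax: R$192,740 − R$150,980 = R$41,760.

R$41,760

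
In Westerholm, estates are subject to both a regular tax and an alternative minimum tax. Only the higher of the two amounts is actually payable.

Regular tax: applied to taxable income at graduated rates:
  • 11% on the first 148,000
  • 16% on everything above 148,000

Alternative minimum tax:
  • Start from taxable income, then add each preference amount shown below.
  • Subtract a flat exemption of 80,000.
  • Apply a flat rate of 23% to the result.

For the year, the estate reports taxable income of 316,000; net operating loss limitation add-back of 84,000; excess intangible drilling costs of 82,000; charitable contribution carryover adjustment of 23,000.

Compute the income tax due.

97,750

Alternative minimum tax:
  Adjusted income: 316,000 + 84,000 + 82,000 + 23,000 = 505,000
  Less exemption 80,000 → base 425,000
  425,000 × 23% = 97,750

Regular tax:
  148,000 × 11% = 16,280
  168,000 × 16% = 26,880
  → 43,160

97,750 > 43,160, so the alternative minimum tax is the binding amount.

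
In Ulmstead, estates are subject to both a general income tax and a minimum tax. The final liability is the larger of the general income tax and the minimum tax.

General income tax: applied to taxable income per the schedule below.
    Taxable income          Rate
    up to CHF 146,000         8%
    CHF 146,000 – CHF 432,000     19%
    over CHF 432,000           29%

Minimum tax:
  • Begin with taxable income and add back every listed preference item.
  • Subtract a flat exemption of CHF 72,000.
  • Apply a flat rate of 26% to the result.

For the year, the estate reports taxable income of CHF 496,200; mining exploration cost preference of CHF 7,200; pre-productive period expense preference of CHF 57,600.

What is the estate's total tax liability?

Minimum tax:
  Adjusted income: CHF 496,200 + CHF 7,200 + CHF 57,600 = CHF 561,000
  Less exemption CHF 72,000 → base CHF 489,000
  CHF 489,000 × 26% = CHF 127,140

General income tax:
  CHF 146,000 × 8% = CHF 11,680
  CHF 286,000 × 19% = CHF 54,340
  CHF 64,200 × 29% = CHF 18,618
  → CHF 84,638

CHF 127,140 > CHF 84,638, so the minimum tax is the binding amount.

CHF 127,140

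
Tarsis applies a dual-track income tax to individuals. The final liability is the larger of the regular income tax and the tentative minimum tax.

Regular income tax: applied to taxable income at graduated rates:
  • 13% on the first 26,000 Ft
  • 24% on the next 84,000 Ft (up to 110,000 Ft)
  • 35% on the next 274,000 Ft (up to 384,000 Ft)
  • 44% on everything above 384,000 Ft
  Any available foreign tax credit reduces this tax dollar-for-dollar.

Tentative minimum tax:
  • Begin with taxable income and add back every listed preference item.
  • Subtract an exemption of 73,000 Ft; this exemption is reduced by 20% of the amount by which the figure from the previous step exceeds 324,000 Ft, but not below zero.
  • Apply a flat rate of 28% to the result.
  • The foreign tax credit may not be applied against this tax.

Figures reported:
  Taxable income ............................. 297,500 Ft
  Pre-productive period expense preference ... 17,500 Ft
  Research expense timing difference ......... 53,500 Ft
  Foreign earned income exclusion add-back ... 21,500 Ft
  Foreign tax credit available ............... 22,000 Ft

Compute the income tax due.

Tentative minimum tax:
  Adjusted income: 297,500 Ft + 17,500 Ft + 53,500 Ft + 21,500 Ft = 390,000 Ft
  Exemption: 73,000 Ft − 20% × (390,000 Ft − 324,000 Ft) = 73,000 Ft − 13,200 Ft = 59,800 Ft
  Base: 390,000 Ft − 59,800 Ft = 330,200 Ft
  330,200 Ft × 28% = 92,456 Ft

Regular income tax:
  26,000 Ft × 13% = 3,380 Ft
  84,000 Ft × 24% = 20,160 Ft
  187,500 Ft × 35% = 65,625 Ft
  → 89,165 Ft
  Less foreign tax credit 22,000 Ft → 67,165 Ft

92,456 Ft > 67,165 Ft, so the tentative minimum tax is the binding amount.

92,456 Ft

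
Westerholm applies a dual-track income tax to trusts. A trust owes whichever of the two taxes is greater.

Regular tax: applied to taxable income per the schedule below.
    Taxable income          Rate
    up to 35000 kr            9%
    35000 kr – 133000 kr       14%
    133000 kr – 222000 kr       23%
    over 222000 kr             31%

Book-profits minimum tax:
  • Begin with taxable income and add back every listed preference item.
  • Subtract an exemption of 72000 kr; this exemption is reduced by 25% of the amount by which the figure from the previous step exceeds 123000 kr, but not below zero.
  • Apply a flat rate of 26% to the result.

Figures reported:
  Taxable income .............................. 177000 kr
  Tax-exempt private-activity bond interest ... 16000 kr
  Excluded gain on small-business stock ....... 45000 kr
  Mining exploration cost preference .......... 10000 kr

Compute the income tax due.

Book-profits minimum tax:
  Adjusted income: 177000 kr + 16000 kr + 45000 kr + 10000 kr = 248000 kr
  Exemption: 72000 kr − 25% × (248000 kr − 123000 kr) = 72000 kr − 31250 kr = 40750 kr
  Base: 248000 kr − 40750 kr = 207250 kr
  207250 kr × 26% = 53885 kr

Regular tax:
  35000 kr × 9% = 3150 kr
  98000 kr × 14% = 13720 kr
  44000 kr × 23% = 10120 kr
  → 26990 kr

53885 kr > 26990 kr, so the book-profits minimum tax is the binding amount.

53885 kr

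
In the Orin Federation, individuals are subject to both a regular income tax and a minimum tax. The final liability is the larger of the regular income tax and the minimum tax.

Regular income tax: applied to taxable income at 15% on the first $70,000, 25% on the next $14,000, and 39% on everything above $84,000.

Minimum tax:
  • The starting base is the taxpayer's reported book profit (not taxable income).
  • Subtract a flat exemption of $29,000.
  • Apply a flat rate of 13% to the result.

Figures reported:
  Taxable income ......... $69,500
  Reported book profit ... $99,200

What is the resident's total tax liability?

Regular income tax:
  $69,500 × 15% = $10,425

Minimum tax:
  Base (reported book profit): $99,200
  Less exemption $29,000 → base $70,200
  $70,200 × 13% = $9,126

$10,425 > $9,126, so the regular income tax governs.

$10,425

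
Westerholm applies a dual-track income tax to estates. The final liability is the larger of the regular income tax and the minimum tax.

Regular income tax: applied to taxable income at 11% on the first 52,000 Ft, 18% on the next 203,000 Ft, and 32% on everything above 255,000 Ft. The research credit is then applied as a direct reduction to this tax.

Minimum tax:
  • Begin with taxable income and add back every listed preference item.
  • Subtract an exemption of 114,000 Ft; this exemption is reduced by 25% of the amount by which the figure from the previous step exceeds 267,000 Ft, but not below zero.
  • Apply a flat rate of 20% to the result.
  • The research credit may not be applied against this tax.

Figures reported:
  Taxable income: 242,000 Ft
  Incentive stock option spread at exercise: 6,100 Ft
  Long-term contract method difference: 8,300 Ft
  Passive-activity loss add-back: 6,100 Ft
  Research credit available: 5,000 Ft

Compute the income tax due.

34,920 Ft

Minimum tax:
  Adjusted income: 242,000 Ft + 6,100 Ft + 8,300 Ft + 6,100 Ft = 262,500 Ft
  Exemption: 262,500 Ft ≤ 267,000 Ft, so full 114,000 Ft applies
  Base: 262,500 Ft − 114,000 Ft = 148,500 Ft
  148,500 Ft × 20% = 29,700 Ft

Regular income tax:
  52,000 Ft × 11% = 5,720 Ft
  190,000 Ft × 18% = 34,200 Ft
  → 39,920 Ft
  Less research credit 5,000 Ft → 34,920 Ft

34,920 Ft > 29,700 Ft, so the regular income tax governs.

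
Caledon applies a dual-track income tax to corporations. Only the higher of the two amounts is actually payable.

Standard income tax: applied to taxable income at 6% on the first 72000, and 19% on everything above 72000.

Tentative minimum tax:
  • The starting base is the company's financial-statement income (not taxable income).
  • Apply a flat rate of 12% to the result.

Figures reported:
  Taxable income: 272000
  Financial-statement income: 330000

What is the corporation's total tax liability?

Tentative minimum tax:
  Base (financial-statement income): 330000
  330000 × 12% = 39600

Standard income tax:
  72000 × 6% = 4320
  200000 × 19% = 38000
  → 42320

42320 > 39600, so the standard income tax governs.

42320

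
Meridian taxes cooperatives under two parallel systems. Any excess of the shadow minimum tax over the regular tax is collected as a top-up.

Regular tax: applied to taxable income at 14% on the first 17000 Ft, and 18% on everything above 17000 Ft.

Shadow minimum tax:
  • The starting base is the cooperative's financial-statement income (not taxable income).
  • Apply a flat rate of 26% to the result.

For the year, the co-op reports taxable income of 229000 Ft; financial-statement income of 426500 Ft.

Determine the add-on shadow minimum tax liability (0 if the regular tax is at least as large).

70350 Ft

Shadow minimum tax:
  Base (financial-statement income): 426500 Ft
  426500 Ft × 26% = 110890 Ft

Regular tax:
  17000 Ft × 14% = 2380 Ft
  212000 Ft × 18% = 38160 Ft
  → 40540 Ft

Excess of shadow minimum tax over regular tax: 110890 Ft − 40540 Ft = 70350 Ft.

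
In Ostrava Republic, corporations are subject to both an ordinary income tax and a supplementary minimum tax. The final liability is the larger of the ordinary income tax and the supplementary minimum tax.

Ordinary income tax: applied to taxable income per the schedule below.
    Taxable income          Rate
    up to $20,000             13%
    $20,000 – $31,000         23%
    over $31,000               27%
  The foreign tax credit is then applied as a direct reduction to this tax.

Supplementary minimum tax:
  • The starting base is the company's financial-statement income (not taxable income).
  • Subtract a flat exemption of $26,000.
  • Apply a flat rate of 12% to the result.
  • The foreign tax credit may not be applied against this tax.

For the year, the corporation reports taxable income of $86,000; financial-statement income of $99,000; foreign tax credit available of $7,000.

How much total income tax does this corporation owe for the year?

$12,980

Ordinary income tax:
  $20,000 × 13% = $2,600
  $11,000 × 23% = $2,530
  $55,000 × 27% = $14,850
  → $19,980
  Less foreign tax credit $7,000 → $12,980

Supplementary minimum tax:
  Base (financial-statement income): $99,000
  Less exemption $26,000 → base $73,000
  $73,000 × 12% = $8,760

$12,980 > $8,760, so the ordinary income tax governs.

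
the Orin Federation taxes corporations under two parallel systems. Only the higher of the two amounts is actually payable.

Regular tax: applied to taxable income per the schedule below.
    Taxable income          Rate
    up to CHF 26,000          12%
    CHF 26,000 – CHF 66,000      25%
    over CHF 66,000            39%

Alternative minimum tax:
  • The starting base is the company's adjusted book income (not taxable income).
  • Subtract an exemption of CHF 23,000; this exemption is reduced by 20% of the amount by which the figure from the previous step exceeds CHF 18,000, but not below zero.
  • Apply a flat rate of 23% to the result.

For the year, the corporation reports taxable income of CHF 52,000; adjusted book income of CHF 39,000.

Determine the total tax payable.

Alternative minimum tax:
  Base (adjusted book income): CHF 39,000
  Exemption: CHF 23,000 − 20% × (CHF 39,000 − CHF 18,000) = CHF 23,000 − CHF 4,200 = CHF 18,800
  Base: CHF 39,000 − CHF 18,800 = CHF 20,200
  CHF 20,200 × 23% = CHF 4,646

Regular tax:
  CHF 26,000 × 12% = CHF 3,120
  CHF 26,000 × 25% = CHF 6,500
  → CHF 9,620

CHF 9,620 > CHF 4,646, so the regular tax governs.

CHF 9,620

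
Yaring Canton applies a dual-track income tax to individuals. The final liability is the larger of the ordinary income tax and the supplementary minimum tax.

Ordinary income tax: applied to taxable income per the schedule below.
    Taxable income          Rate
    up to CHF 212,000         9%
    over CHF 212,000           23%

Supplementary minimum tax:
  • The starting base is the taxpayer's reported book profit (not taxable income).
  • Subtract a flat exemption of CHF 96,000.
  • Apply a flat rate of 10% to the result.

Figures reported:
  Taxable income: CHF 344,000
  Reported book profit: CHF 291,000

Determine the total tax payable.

CHF 49,440

Supplementary minimum tax:
  Base (reported book profit): CHF 291,000
  Less exemption CHF 96,000 → base CHF 195,000
  CHF 195,000 × 10% = CHF 19,500

Ordinary income tax:
  CHF 212,000 × 9% = CHF 19,080
  CHF 132,000 × 23% = CHF 30,360
  → CHF 49,440

CHF 49,440 > CHF 19,500, so the ordinary income tax governs.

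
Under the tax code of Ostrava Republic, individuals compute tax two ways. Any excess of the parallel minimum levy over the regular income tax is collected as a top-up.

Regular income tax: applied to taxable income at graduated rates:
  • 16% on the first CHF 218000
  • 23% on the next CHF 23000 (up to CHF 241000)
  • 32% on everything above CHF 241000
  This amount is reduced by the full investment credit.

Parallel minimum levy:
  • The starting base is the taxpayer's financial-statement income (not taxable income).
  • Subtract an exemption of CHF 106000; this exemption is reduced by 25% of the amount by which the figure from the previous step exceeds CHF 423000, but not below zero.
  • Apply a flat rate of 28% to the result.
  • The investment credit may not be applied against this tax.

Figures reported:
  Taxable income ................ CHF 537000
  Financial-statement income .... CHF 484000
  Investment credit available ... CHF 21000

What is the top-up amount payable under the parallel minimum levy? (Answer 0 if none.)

Parallel minimum levy:
  Base (financial-statement income): CHF 484000
  Exemption: CHF 106000 − 25% × (CHF 484000 − CHF 423000) = CHF 106000 − CHF 15250 = CHF 90750
  Base: CHF 484000 − CHF 90750 = CHF 393250
  CHF 393250 × 28% = CHF 110110

Regular income tax:
  CHF 218000 × 16% = CHF 34880
  CHF 23000 × 23% = CHF 5290
  CHF 296000 × 32% = CHF 94720
  → CHF 134890
  Less investment credit CHF 21000 → CHF 113890

CHF 110110 ≤ CHF 113890, so no add-on is due.

CHF 0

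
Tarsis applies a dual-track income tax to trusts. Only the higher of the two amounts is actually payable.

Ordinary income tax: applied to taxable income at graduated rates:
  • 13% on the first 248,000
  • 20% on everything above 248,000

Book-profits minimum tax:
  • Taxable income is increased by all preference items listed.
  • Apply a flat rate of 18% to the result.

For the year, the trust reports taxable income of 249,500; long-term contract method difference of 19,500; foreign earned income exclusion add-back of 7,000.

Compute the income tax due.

Ordinary income tax:
  248,000 × 13% = 32,240
  1,500 × 20% = 300
  → 32,540

Book-profits minimum tax:
  Adjusted income: 249,500 + 19,500 + 7,000 = 276,000
  276,000 × 18% = 49,680

49,680 > 32,540, so the book-profits minimum tax is the binding amount.

49,680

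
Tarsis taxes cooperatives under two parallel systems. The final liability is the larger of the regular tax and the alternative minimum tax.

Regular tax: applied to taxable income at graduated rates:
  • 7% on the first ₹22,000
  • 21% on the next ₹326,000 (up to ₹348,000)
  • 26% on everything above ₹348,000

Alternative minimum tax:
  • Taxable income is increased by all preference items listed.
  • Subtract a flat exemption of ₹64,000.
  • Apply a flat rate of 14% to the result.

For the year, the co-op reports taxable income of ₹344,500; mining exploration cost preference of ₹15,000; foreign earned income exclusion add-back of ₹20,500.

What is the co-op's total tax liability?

Alternative minimum tax:
  Adjusted income: ₹344,500 + ₹15,000 + ₹20,500 = ₹380,000
  Less exemption ₹64,000 → base ₹316,000
  ₹316,000 × 14% = ₹44,240

Regular tax:
  ₹22,000 × 7% = ₹1,540
  ₹322,500 × 21% = ₹67,725
  → ₹69,265

₹69,265 > ₹44,240, so the regular tax governs.

₹69,265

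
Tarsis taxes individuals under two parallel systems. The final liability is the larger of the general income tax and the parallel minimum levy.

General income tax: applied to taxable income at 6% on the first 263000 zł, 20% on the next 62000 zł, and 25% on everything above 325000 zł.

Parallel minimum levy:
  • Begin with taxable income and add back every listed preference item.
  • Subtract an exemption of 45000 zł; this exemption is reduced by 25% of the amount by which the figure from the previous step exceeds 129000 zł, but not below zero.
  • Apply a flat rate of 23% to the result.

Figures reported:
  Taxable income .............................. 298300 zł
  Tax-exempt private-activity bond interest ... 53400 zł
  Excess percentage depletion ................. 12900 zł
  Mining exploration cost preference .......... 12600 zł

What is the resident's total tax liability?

86756 zł

Parallel minimum levy:
  Adjusted income: 298300 zł + 53400 zł + 12900 zł + 12600 zł = 377200 zł
  Exemption: 25% × (377200 zł − 129000 zł) = 62050 zł ≥ 45000 zł, so the exemption is fully phased out
  Base: 377200 zł − 0 zł = 377200 zł
  377200 zł × 23% = 86756 zł

General income tax:
  263000 zł × 6% = 15780 zł
  35300 zł × 20% = 7060 zł
  → 22840 zł

86756 zł > 22840 zł, so the parallel minimum levy is the binding amount.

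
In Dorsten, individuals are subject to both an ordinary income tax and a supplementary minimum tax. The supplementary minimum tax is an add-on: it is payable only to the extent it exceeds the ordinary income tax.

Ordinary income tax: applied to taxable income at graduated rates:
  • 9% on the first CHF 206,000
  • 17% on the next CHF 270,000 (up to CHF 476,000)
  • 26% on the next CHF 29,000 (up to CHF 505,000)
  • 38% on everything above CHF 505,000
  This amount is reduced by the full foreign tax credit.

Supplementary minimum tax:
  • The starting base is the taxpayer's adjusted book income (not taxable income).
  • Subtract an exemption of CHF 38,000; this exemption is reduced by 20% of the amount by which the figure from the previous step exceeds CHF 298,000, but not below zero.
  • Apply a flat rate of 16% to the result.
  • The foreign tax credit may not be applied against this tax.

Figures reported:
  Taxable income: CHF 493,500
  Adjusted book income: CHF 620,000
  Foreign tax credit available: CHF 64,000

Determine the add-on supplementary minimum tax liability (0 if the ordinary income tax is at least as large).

CHF 94,210

Ordinary income tax:
  CHF 206,000 × 9% = CHF 18,540
  CHF 270,000 × 17% = CHF 45,900
  CHF 17,500 × 26% = CHF 4,550
  → CHF 68,990
  Less foreign tax credit CHF 64,000 → CHF 4,990

Supplementary minimum tax:
  Base (adjusted book income): CHF 620,000
  Exemption: 20% × (CHF 620,000 − CHF 298,000) = CHF 64,400 ≥ CHF 38,000, so the exemption is fully phased out
  Base: CHF 620,000 − CHF 0 = CHF 620,000
  CHF 620,000 × 16% = CHF 99,200

Excess of supplementary minimum tax over ordinary income tax: CHF 99,200 − CHF 4,990 = CHF 94,210.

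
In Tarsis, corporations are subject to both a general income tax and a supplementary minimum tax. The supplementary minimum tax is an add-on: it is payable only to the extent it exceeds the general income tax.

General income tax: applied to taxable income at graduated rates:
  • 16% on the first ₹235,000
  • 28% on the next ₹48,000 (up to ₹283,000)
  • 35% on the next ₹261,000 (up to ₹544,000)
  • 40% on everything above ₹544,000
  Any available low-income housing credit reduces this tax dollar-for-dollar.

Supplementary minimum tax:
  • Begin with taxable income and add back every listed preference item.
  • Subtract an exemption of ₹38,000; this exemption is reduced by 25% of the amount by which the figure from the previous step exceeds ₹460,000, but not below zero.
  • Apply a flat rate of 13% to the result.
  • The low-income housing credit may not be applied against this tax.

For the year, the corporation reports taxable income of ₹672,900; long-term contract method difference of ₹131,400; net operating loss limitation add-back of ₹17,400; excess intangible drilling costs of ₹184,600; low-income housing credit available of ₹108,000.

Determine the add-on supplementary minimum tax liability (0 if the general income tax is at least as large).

Supplementary minimum tax:
  Adjusted income: ₹672,900 + ₹131,400 + ₹17,400 + ₹184,600 = ₹1,006,300
  Exemption: 25% × (₹1,006,300 − ₹460,000) = ₹136,575 ≥ ₹38,000, so the exemption is fully phased out
  Base: ₹1,006,300 − ₹0 = ₹1,006,300
  ₹1,006,300 × 13% = ₹130,819

General income tax:
  ₹235,000 × 16% = ₹37,600
  ₹48,000 × 28% = ₹13,440
  ₹261,000 × 35% = ₹91,350
  ₹128,900 × 40% = ₹51,560
  → ₹193,950
  Less low-income housing credit ₹108,000 → ₹85,950

Excess of supplementary minimum tax over general income tax: ₹130,819 − ₹85,950 = ₹44,869.

₹44,869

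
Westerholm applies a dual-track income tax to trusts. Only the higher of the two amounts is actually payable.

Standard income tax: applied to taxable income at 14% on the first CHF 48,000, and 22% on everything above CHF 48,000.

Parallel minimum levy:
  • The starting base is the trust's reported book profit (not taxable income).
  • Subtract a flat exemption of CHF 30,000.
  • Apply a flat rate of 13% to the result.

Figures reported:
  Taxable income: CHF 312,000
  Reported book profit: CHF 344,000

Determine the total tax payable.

CHF 64,800

Parallel minimum levy:
  Base (reported book profit): CHF 344,000
  Less exemption CHF 30,000 → base CHF 314,000
  CHF 314,000 × 13% = CHF 40,820

Standard income tax:
  CHF 48,000 × 14% = CHF 6,720
  CHF 264,000 × 22% = CHF 58,080
  → CHF 64,800

CHF 64,800 > CHF 40,820, so the standard income tax governs.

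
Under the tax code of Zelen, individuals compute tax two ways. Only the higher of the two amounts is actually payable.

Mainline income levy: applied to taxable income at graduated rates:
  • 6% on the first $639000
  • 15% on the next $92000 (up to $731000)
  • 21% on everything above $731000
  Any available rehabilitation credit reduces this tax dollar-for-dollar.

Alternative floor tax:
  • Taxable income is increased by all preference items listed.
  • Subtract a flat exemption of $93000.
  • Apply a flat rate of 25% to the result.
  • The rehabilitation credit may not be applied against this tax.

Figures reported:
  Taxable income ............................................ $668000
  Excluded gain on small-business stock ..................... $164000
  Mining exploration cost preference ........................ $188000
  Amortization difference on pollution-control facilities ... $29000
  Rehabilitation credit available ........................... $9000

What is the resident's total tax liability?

Mainline income levy:
  $639000 × 6% = $38340
  $29000 × 15% = $4350
  → $42690
  Less rehabilitation credit $9000 → $33690

Alternative floor tax:
  Adjusted income: $668000 + $164000 + $188000 + $29000 = $1049000
  Less exemption $93000 → base $956000
  $956000 × 25% = $239000

$239000 > $33690, so the alternative floor tax is the binding amount.

$239000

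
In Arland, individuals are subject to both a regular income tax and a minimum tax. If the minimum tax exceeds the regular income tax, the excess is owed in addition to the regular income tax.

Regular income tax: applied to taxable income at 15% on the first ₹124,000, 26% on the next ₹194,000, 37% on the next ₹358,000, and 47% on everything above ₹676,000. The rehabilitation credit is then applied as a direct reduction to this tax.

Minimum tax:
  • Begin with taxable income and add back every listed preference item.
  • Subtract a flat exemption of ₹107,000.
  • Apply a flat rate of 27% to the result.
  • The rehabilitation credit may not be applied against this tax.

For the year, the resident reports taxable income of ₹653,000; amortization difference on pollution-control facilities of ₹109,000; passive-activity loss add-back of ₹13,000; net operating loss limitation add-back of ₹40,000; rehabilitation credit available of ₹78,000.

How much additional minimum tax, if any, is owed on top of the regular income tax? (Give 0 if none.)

₹76,170

Regular income tax:
  ₹124,000 × 15% = ₹18,600
  ₹194,000 × 26% = ₹50,440
  ₹335,000 × 37% = ₹123,950
  → ₹192,990
  Less rehabilitation credit ₹78,000 → ₹114,990

Minimum tax:
  Adjusted income: ₹653,000 + ₹109,000 + ₹13,000 + ₹40,000 = ₹815,000
  Less exemption ₹107,000 → base ₹708,000
  ₹708,000 × 27% = ₹191,160

Excess of minimum tax over regular income tax: ₹191,160 − ₹114,990 = ₹76,170.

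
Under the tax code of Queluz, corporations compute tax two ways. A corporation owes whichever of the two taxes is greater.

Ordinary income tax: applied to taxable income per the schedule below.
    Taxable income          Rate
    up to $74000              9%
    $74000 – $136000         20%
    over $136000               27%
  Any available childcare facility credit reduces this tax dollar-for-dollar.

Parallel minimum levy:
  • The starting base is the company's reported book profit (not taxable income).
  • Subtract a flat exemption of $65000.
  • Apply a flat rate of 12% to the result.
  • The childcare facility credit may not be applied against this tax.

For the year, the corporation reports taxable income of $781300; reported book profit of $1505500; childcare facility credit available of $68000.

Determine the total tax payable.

$172860

Ordinary income tax:
  $74000 × 9% = $6660
  $62000 × 20% = $12400
  $645300 × 27% = $174231
  → $193291
  Less childcare facility credit $68000 → $125291

Parallel minimum levy:
  Base (reported book profit): $1505500
  Less exemption $65000 → base $1440500
  $1440500 × 12% = $172860

$172860 > $125291, so the parallel minimum levy is the binding amount.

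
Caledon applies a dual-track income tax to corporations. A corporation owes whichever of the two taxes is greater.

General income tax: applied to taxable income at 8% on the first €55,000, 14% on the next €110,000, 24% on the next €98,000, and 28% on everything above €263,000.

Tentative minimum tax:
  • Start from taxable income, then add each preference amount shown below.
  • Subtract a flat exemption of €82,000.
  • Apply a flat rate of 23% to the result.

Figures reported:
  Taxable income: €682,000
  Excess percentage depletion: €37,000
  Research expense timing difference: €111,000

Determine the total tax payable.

€172,040

General income tax:
  €55,000 × 8% = €4,400
  €110,000 × 14% = €15,400
  €98,000 × 24% = €23,520
  €419,000 × 28% = €117,320
  → €160,640

Tentative minimum tax:
  Adjusted income: €682,000 + €37,000 + €111,000 = €830,000
  Less exemption €82,000 → base €748,000
  €748,000 × 23% = €172,040

€172,040 > €160,640, so the tentative minimum tax is the binding amount.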